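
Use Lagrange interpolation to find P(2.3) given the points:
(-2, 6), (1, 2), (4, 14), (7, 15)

Lagrange interpolation formula:
P(x) = Σ yᵢ × Lᵢ(x)
where Lᵢ(x) = Π_{j≠i} (x - xⱼ)/(xᵢ - xⱼ)

L_0(2.3) = (2.3 - 1)/(-2 - 1) × (2.3 - 4)/(-2 - 4) × (2.3 - 7)/(-2 - 7) = -0.064117
L_1(2.3) = (2.3 - (-2))/(1 - (-2)) × (2.3 - 4)/(1 - 4) × (2.3 - 7)/(1 - 7) = 0.636241
L_2(2.3) = (2.3 - (-2))/(4 - (-2)) × (2.3 - 1)/(4 - 1) × (2.3 - 7)/(4 - 7) = 0.486537
L_3(2.3) = (2.3 - (-2))/(7 - (-2)) × (2.3 - 1)/(7 - 1) × (2.3 - 4)/(7 - 4) = -0.058660

P(2.3) = 6×L_0(2.3) + 2×L_1(2.3) + 14×L_2(2.3) + 15×L_3(2.3)
P(2.3) = 6.819389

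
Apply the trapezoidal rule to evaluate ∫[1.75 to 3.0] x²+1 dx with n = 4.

f(x) = x²+1
a = 1.75, b = 3.0, n = 4
h = (b - a)/n = 0.312500

Trapezoidal rule: (h/2)[f(x₀) + 2f(x₁) + 2f(x₂) + ... + f(xₙ)]

x_0 = 1.7500, f(x_0) = 4.062500, coefficient = 1
x_1 = 2.0625, f(x_1) = 5.253906, coefficient = 2
x_2 = 2.3750, f(x_2) = 6.640625, coefficient = 2
x_3 = 2.6875, f(x_3) = 8.222656, coefficient = 2
x_4 = 3.0000, f(x_4) = 10.000000, coefficient = 1

I ≈ (0.312500/2) × 54.296875 = 8.483887
Exact value: 8.463542
Error: 0.020345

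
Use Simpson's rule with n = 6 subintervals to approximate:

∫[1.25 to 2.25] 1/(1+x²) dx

f(x) = 1/(1+x²)
a = 1.25, b = 2.25, n = 6
h = (b - a)/n = 0.166667

Simpson's rule: (h/3)[f(x₀) + 4f(x₁) + 2f(x₂) + ... + f(xₙ)]

x_0 = 1.2500, f(x_0) = 0.390244, coefficient = 1
x_1 = 1.4167, f(x_1) = 0.332564, coefficient = 4
x_2 = 1.5833, f(x_2) = 0.285149, coefficient = 2
x_3 = 1.7500, f(x_3) = 0.246154, coefficient = 4
x_4 = 1.9167, f(x_4) = 0.213967, coefficient = 2
x_5 = 2.0833, f(x_5) = 0.187256, coefficient = 4
x_6 = 2.2500, f(x_6) = 0.164948, coefficient = 1

I ≈ (0.166667/3) × 4.617318 = 0.256518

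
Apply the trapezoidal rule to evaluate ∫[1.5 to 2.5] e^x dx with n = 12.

f(x) = e^x
a = 1.5, b = 2.5, n = 12
h = (b - a)/n = 0.083333

Trapezoidal rule: (h/2)[f(x₀) + 2f(x₁) + 2f(x₂) + ... + f(xₙ)]

x_0 = 1.5000, f(x_0) = 4.481689, coefficient = 1
x_1 = 1.5833, f(x_1) = 4.871166, coefficient = 2
x_2 = 1.6667, f(x_2) = 5.294490, coefficient = 2
x_3 = 1.7500, f(x_3) = 5.754603, coefficient = 2
x_4 = 1.8333, f(x_4) = 6.254701, coefficient = 2
x_5 = 1.9167, f(x_5) = 6.798260, coefficient = 2
x_6 = 2.0000, f(x_6) = 7.389056, coefficient = 2
x_7 = 2.0833, f(x_7) = 8.031195, coefficient = 2
x_8 = 2.1667, f(x_8) = 8.729138, coefficient = 2
x_9 = 2.2500, f(x_9) = 9.487736, coefficient = 2
x_10 = 2.3333, f(x_10) = 10.312259, coefficient = 2
x_11 = 2.4167, f(x_11) = 11.208436, coefficient = 2
x_12 = 2.5000, f(x_12) = 12.182494, coefficient = 1

I ≈ (0.083333/2) × 184.926261 = 7.705261
Exact value: 7.700805
Error: 0.004456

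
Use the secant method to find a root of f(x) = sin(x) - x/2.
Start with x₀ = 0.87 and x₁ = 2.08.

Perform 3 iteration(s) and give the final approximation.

f(x) = sin(x) - x/2
x₀ = 0.87, x₁ = 2.08

Secant formula: x_{n+1} = x_n - f(x_n)(x_n - x_{n-1})/(f(x_n) - f(x_{n-1}))

Iteration 1:
  f(0.870000) = 0.329329
  f(2.080000) = -0.166867
  x_2 = 2.080000 - (-0.166867)×(2.080000 - 0.870000)/(-0.166867 - 0.329329)
       = 1.673086
Iteration 2:
  f(2.080000) = -0.166867
  f(1.673086) = 0.158230
  x_3 = 1.673086 - 0.158230×(1.673086 - 2.080000)/(0.158230 - (-0.166867))
       = 1.871138
Iteration 3:
  f(1.673086) = 0.158230
  f(1.871138) = 0.019667
  x_4 = 1.871138 - 0.019667×(1.871138 - 1.673086)/(0.019667 - 0.158230)
       = 1.899248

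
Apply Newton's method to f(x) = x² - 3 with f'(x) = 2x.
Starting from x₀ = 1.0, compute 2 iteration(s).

f(x) = x² - 3
f'(x) = 2x
x₀ = 1.0

Newton-Raphson formula: x_{n+1} = x_n - f(x_n)/f'(x_n)

Iteration 1:
  f(1.000000) = -2.000000
  f'(1.000000) = 2.000000
  x_1 = 1.000000 - (-2.000000)/2.000000 = 2.000000
Iteration 2:
  f(2.000000) = 1.000000
  f'(2.000000) = 4.000000
  x_2 = 2.000000 - 1.000000/4.000000 = 1.750000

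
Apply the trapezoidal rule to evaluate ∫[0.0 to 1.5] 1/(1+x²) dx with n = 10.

f(x) = 1/(1+x²)
a = 0.0, b = 1.5, n = 10
h = (b - a)/n = 0.150000

Trapezoidal rule: (h/2)[f(x₀) + 2f(x₁) + 2f(x₂) + ... + f(xₙ)]

x_0 = 0.0000, f(x_0) = 1.000000, coefficient = 1
x_1 = 0.1500, f(x_1) = 0.977995, coefficient = 2
x_2 = 0.3000, f(x_2) = 0.917431, coefficient = 2
x_3 = 0.4500, f(x_3) = 0.831601, coefficient = 2
x_4 = 0.6000, f(x_4) = 0.735294, coefficient = 2
x_5 = 0.7500, f(x_5) = 0.640000, coefficient = 2
x_6 = 0.9000, f(x_6) = 0.552486, coefficient = 2
x_7 = 1.0500, f(x_7) = 0.475624, coefficient = 2
x_8 = 1.2000, f(x_8) = 0.409836, coefficient = 2
x_9 = 1.3500, f(x_9) = 0.354296, coefficient = 2
x_10 = 1.5000, f(x_10) = 0.307692, coefficient = 1

I ≈ (0.150000/2) × 13.096820 = 0.982261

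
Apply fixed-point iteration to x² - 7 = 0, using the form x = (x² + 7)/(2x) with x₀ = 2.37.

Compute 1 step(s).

Equation: x² - 7 = 0
Fixed-point form: x = (x² + 7)/(2x)
x₀ = 2.37

x_1 = g(2.370000) = 2.661793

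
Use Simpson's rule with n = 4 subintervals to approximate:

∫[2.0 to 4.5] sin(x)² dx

f(x) = sin(x)²
a = 2.0, b = 4.5, n = 4
h = (b - a)/n = 0.625000

Simpson's rule: (h/3)[f(x₀) + 4f(x₁) + 2f(x₂) + ... + f(xₙ)]

x_0 = 2.0000, f(x_0) = 0.826822, coefficient = 1
x_1 = 2.6250, f(x_1) = 0.243957, coefficient = 4
x_2 = 3.2500, f(x_2) = 0.011706, coefficient = 2
x_3 = 3.8750, f(x_3) = 0.448103, coefficient = 4
x_4 = 4.5000, f(x_4) = 0.955565, coefficient = 1

I ≈ (0.625000/3) × 4.574040 = 0.952925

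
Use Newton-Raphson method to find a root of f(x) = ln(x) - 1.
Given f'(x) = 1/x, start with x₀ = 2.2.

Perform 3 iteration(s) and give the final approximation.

f(x) = ln(x) - 1
f'(x) = 1/x
x₀ = 2.2

Newton-Raphson formula: x_{n+1} = x_n - f(x_n)/f'(x_n)

Iteration 1:
  f(2.200000) = -0.211543
  f'(2.200000) = 0.454545
  x_1 = 2.200000 - (-0.211543)/0.454545 = 2.665394
Iteration 2:
  f(2.665394) = -0.019648
  f'(2.665394) = 0.375179
  x_2 = 2.665394 - (-0.019648)/0.375179 = 2.717764
Iteration 3:
  f(2.717764) = -0.000191
  f'(2.717764) = 0.367950
  x_3 = 2.717764 - (-0.000191)/0.367950 = 2.718282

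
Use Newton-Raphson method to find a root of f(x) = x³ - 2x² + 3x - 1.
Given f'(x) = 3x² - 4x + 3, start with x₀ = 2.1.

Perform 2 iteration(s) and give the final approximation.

f(x) = x³ - 2x² + 3x - 1
f'(x) = 3x² - 4x + 3
x₀ = 2.1

Newton-Raphson formula: x_{n+1} = x_n - f(x_n)/f'(x_n)

Iteration 1:
  f(2.100000) = 5.741000
  f'(2.100000) = 7.830000
  x_1 = 2.100000 - 5.741000/7.830000 = 1.366794
Iteration 2:
  f(1.366794) = 1.917475
  f'(1.366794) = 3.137203
  x_2 = 1.366794 - 1.917475/3.137203 = 0.755589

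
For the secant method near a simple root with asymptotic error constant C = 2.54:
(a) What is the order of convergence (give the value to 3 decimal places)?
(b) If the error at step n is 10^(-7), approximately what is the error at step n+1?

(a) Secant method has superlinear convergence with order φ = (1+√5)/2 ≈ 1.618.
    This means |e_{n+1}| ≈ C|e_n|^1.618.

(b) With |e_n| = 10^(-7) and C = 2.54:
    |e_{n+1}| ≈ 2.54 × (10^(-7))^1.618 = 2.54 × 10^(-11.33)

(a) ≈ 1.618 (golden ratio); (b) |e_{n+1}| ≈ 1.198e-11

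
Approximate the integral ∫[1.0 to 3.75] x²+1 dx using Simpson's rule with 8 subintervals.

f(x) = x²+1
a = 1.0, b = 3.75, n = 8
h = (b - a)/n = 0.343750

Simpson's rule: (h/3)[f(x₀) + 4f(x₁) + 2f(x₂) + ... + f(xₙ)]

x_0 = 1.0000, f(x_0) = 2.000000, coefficient = 1
x_1 = 1.3438, f(x_1) = 2.805664, coefficient = 4
x_2 = 1.6875, f(x_2) = 3.847656, coefficient = 2
x_3 = 2.0312, f(x_3) = 5.125977, coefficient = 4
x_4 = 2.3750, f(x_4) = 6.640625, coefficient = 2
x_5 = 2.7188, f(x_5) = 8.391602, coefficient = 4
x_6 = 3.0625, f(x_6) = 10.378906, coefficient = 2
x_7 = 3.4062, f(x_7) = 12.602539, coefficient = 4
x_8 = 3.7500, f(x_8) = 15.062500, coefficient = 1

I ≈ (0.343750/3) × 174.500000 = 19.994792
Exact value: 19.994792
Error: 0.000000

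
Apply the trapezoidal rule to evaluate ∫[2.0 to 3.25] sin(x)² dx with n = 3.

f(x) = sin(x)²
a = 2.0, b = 3.25, n = 3
h = (b - a)/n = 0.416667

Trapezoidal rule: (h/2)[f(x₀) + 2f(x₁) + 2f(x₂) + ... + f(xₙ)]

x_0 = 2.0000, f(x_0) = 0.826822, coefficient = 1
x_1 = 2.4167, f(x_1) = 0.439675, coefficient = 2
x_2 = 2.8333, f(x_2) = 0.092052, coefficient = 2
x_3 = 3.2500, f(x_3) = 0.011706, coefficient = 1

I ≈ (0.416667/2) × 1.901982 = 0.396246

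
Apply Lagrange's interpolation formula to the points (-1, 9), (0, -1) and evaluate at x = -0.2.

Lagrange interpolation formula:
P(x) = Σ yᵢ × Lᵢ(x)
where Lᵢ(x) = Π_{j≠i} (x - xⱼ)/(xᵢ - xⱼ)

L_0(-0.2) = (-0.2 - 0)/(-1 - 0) = 0.200000
L_1(-0.2) = (-0.2 - (-1))/(0 - (-1)) = 0.800000

P(-0.2) = 9×L_0(-0.2) + (-1)×L_1(-0.2)
P(-0.2) = 1.000000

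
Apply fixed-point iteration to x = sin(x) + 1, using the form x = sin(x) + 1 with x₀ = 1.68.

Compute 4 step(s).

Equation: x = sin(x) + 1
Fixed-point form: x = sin(x) + 1
x₀ = 1.68

x_1 = g(1.680000) = 1.994043
x_2 = g(1.994043) = 1.911760
x_3 = g(1.911760) = 1.942433
x_4 = g(1.942433) = 1.931734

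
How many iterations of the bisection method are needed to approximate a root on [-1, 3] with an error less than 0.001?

We need (b-a)/2^n ≤ 0.001
(3 - (-1))/2^n ≤ 0.001
4/2^n ≤ 0.001
2^n ≥ 4000
n ≥ log₂(4000) = 11.97
n ≥ 12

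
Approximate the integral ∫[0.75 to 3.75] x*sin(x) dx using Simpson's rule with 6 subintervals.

f(x) = x*sin(x)
a = 0.75, b = 3.75, n = 6
h = (b - a)/n = 0.500000

Simpson's rule: (h/3)[f(x₀) + 4f(x₁) + 2f(x₂) + ... + f(xₙ)]

x_0 = 0.7500, f(x_0) = 0.511229, coefficient = 1
x_1 = 1.2500, f(x_1) = 1.186231, coefficient = 4
x_2 = 1.7500, f(x_2) = 1.721975, coefficient = 2
x_3 = 2.2500, f(x_3) = 1.750665, coefficient = 4
x_4 = 2.7500, f(x_4) = 1.049568, coefficient = 2
x_5 = 3.2500, f(x_5) = -0.351634, coefficient = 4
x_6 = 3.7500, f(x_6) = -2.143355, coefficient = 1

I ≈ (0.500000/3) × 14.252006 = 2.375334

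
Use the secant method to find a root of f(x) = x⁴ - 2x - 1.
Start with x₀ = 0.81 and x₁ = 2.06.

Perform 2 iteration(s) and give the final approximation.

f(x) = x⁴ - 2x - 1
x₀ = 0.81, x₁ = 2.06

Secant formula: x_{n+1} = x_n - f(x_n)(x_n - x_{n-1})/(f(x_n) - f(x_{n-1}))

Iteration 1:
  f(0.810000) = -2.189533
  f(2.060000) = 12.888141
  x_2 = 2.060000 - 12.888141×(2.060000 - 0.810000)/(12.888141 - (-2.189533))
       = 0.991521
Iteration 2:
  f(2.060000) = 12.888141
  f(0.991521) = -2.016529
  x_3 = 0.991521 - (-2.016529)×(0.991521 - 2.060000)/(-2.016529 - 12.888141)
       = 1.136081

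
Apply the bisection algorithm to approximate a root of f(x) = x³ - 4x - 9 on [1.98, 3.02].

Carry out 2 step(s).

f(x) = x³ - 4x - 9
Initial interval: [1.98, 3.02]

Iteration 1:
  c_1 = (1.980000 + 3.020000)/2 = 2.500000
  f(c_1) = f(2.500000) = -3.375000
  f(a) × f(c) ≥ 0, new interval: [2.500000, 3.020000]
Iteration 2:
  c_2 = (2.500000 + 3.020000)/2 = 2.760000
  f(c_2) = f(2.760000) = 0.984576
  f(a) × f(c) < 0, new interval: [2.500000, 2.760000]

After 2 iteration(s), the approximation is c_2 = 2.760000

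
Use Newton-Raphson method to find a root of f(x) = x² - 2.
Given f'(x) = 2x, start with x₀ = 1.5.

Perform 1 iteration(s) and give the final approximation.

f(x) = x² - 2
f'(x) = 2x
x₀ = 1.5

Newton-Raphson formula: x_{n+1} = x_n - f(x_n)/f'(x_n)

Iteration 1:
  f(1.500000) = 0.250000
  f'(1.500000) = 3.000000
  x_1 = 1.500000 - 0.250000/3.000000 = 1.416667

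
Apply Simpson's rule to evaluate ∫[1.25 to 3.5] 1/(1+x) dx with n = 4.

f(x) = 1/(1+x)
a = 1.25, b = 3.5, n = 4
h = (b - a)/n = 0.562500

Simpson's rule: (h/3)[f(x₀) + 4f(x₁) + 2f(x₂) + ... + f(xₙ)]

x_0 = 1.2500, f(x_0) = 0.444444, coefficient = 1
x_1 = 1.8125, f(x_1) = 0.355556, coefficient = 4
x_2 = 2.3750, f(x_2) = 0.296296, coefficient = 2
x_3 = 2.9375, f(x_3) = 0.253968, coefficient = 4
x_4 = 3.5000, f(x_4) = 0.222222, coefficient = 1

I ≈ (0.562500/3) × 3.697354 = 0.693254
Exact value: 0.693147
Error: 0.000107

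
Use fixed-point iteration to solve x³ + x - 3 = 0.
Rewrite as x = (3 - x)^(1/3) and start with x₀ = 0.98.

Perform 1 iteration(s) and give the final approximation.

Equation: x³ + x - 3 = 0
Fixed-point form: x = (3 - x)^(1/3)
x₀ = 0.98

x_1 = g(0.980000) = 1.264107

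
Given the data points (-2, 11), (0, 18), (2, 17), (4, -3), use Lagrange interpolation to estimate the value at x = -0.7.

Lagrange interpolation formula:
P(x) = Σ yᵢ × Lᵢ(x)
where Lᵢ(x) = Π_{j≠i} (x - xⱼ)/(xᵢ - xⱼ)

L_0(-0.7) = (-0.7 - 0)/(-2 - 0) × (-0.7 - 2)/(-2 - 2) × (-0.7 - 4)/(-2 - 4) = 0.185062
L_1(-0.7) = (-0.7 - (-2))/(0 - (-2)) × (-0.7 - 2)/(0 - 2) × (-0.7 - 4)/(0 - 4) = 1.031063
L_2(-0.7) = (-0.7 - (-2))/(2 - (-2)) × (-0.7 - 0)/(2 - 0) × (-0.7 - 4)/(2 - 4) = -0.267313
L_3(-0.7) = (-0.7 - (-2))/(4 - (-2)) × (-0.7 - 0)/(4 - 0) × (-0.7 - 2)/(4 - 2) = 0.051188

P(-0.7) = 11×L_0(-0.7) + 18×L_1(-0.7) + 17×L_2(-0.7) + (-3)×L_3(-0.7)
P(-0.7) = 15.896938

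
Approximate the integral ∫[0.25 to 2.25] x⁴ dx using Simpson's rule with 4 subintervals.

f(x) = x⁴
a = 0.25, b = 2.25, n = 4
h = (b - a)/n = 0.500000

Simpson's rule: (h/3)[f(x₀) + 4f(x₁) + 2f(x₂) + ... + f(xₙ)]

x_0 = 0.2500, f(x_0) = 0.003906, coefficient = 1
x_1 = 0.7500, f(x_1) = 0.316406, coefficient = 4
x_2 = 1.2500, f(x_2) = 2.441406, coefficient = 2
x_3 = 1.7500, f(x_3) = 9.378906, coefficient = 4
x_4 = 2.2500, f(x_4) = 25.628906, coefficient = 1

I ≈ (0.500000/3) × 69.296875 = 11.549479
Exact value: 11.532812
Error: 0.016667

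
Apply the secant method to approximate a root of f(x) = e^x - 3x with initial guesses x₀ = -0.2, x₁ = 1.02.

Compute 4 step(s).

f(x) = e^x - 3x
x₀ = -0.2, x₁ = 1.02

Secant formula: x_{n+1} = x_n - f(x_n)(x_n - x_{n-1})/(f(x_n) - f(x_{n-1}))

Iteration 1:
  f(-0.200000) = 1.418731
  f(1.020000) = -0.286805
  x_2 = 1.020000 - (-0.286805)×(1.020000 - (-0.200000))/(-0.286805 - 1.418731)
       = 0.814843
Iteration 2:
  f(1.020000) = -0.286805
  f(0.814843) = -0.185708
  x_3 = 0.814843 - (-0.185708)×(0.814843 - 1.020000)/(-0.185708 - (-0.286805))
       = 0.437985
Iteration 3:
  f(0.814843) = -0.185708
  f(0.437985) = 0.235627
  x_4 = 0.437985 - 0.235627×(0.437985 - 0.814843)/(0.235627 - (-0.185708))
       = 0.648739
Iteration 4:
  f(0.437985) = 0.235627
  f(0.648739) = -0.033090
  x_5 = 0.648739 - (-0.033090)×(0.648739 - 0.437985)/(-0.033090 - 0.235627)
       = 0.622786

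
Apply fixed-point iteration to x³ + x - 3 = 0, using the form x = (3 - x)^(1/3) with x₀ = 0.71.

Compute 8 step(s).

Equation: x³ + x - 3 = 0
Fixed-point form: x = (3 - x)^(1/3)
x₀ = 0.71

x_1 = g(0.710000) = 1.318090
x_2 = g(1.318090) = 1.189235
x_3 = g(1.189235) = 1.218861
x_4 = g(1.218861) = 1.212177
x_5 = g(1.212177) = 1.213691
x_6 = g(1.213691) = 1.213348
x_7 = g(1.213348) = 1.213426
x_8 = g(1.213426) = 1.213408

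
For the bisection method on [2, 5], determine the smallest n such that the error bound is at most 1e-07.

We need (b-a)/2^n ≤ 1e-07
(5 - 2)/2^n ≤ 1e-07
3/2^n ≤ 1e-07
2^n ≥ 30000000
n ≥ log₂(30000000) = 24.84
n ≥ 25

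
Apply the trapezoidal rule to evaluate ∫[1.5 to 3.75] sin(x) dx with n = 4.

f(x) = sin(x)
a = 1.5, b = 3.75, n = 4
h = (b - a)/n = 0.562500

Trapezoidal rule: (h/2)[f(x₀) + 2f(x₁) + 2f(x₂) + ... + f(xₙ)]

x_0 = 1.5000, f(x_0) = 0.997495, coefficient = 1
x_1 = 2.0625, f(x_1) = 0.881530, coefficient = 2
x_2 = 2.6250, f(x_2) = 0.493920, coefficient = 2
x_3 = 3.1875, f(x_3) = -0.045891, coefficient = 2
x_4 = 3.7500, f(x_4) = -0.571561, coefficient = 1

I ≈ (0.562500/2) × 3.085051 = 0.867671
Exact value: 0.891297
Error: 0.023626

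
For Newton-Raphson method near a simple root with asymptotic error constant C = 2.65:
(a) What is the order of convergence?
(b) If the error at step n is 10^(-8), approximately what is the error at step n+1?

(a) Newton-Raphson has quadratic (order 2) convergence near simple roots.
    This means |e_{n+1}| ≈ C|e_n|².

(b) With |e_n| = 10^(-8) and C = 2.65:
    |e_{n+1}| ≈ 2.65 × (10^(-8))² = 2.65 × 10^(-16)

(a) 2 (quadratic); (b) |e_{n+1}| ≈ 2.650e-16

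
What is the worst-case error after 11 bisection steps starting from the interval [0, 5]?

Bisection error bound: |error| ≤ (b-a)/2^n
|error| ≤ (5 - 0)/2^11 = 5/2^11
|error| ≤ 0.0024414062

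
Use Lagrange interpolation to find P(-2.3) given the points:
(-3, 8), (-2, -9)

Lagrange interpolation formula:
P(x) = Σ yᵢ × Lᵢ(x)
where Lᵢ(x) = Π_{j≠i} (x - xⱼ)/(xᵢ - xⱼ)

L_0(-2.3) = (-2.3 - (-2))/(-3 - (-2)) = 0.300000
L_1(-2.3) = (-2.3 - (-3))/(-2 - (-3)) = 0.700000

P(-2.3) = 8×L_0(-2.3) + (-9)×L_1(-2.3)
P(-2.3) = -3.900000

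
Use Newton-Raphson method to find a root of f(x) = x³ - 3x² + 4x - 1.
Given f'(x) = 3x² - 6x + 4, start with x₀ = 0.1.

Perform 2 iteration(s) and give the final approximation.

f(x) = x³ - 3x² + 4x - 1
f'(x) = 3x² - 6x + 4
x₀ = 0.1

Newton-Raphson formula: x_{n+1} = x_n - f(x_n)/f'(x_n)

Iteration 1:
  f(0.100000) = -0.629000
  f'(0.100000) = 3.430000
  x_1 = 0.100000 - (-0.629000)/3.430000 = 0.283382
Iteration 2:
  f(0.283382) = -0.084631
  f'(0.283382) = 2.540624
  x_2 = 0.283382 - (-0.084631)/2.540624 = 0.316693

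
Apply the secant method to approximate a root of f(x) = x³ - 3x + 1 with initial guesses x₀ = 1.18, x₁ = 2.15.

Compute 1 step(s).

f(x) = x³ - 3x + 1
x₀ = 1.18, x₁ = 2.15

Secant formula: x_{n+1} = x_n - f(x_n)(x_n - x_{n-1})/(f(x_n) - f(x_{n-1}))

Iteration 1:
  f(1.180000) = -0.896968
  f(2.150000) = 4.488375
  x_2 = 2.150000 - 4.488375×(2.150000 - 1.180000)/(4.488375 - (-0.896968))
       = 1.341561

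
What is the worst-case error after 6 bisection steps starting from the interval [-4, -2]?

Bisection error bound: |error| ≤ (b-a)/2^n
|error| ≤ (-2 - (-4))/2^6 = 2/2^6
|error| ≤ 0.0312500000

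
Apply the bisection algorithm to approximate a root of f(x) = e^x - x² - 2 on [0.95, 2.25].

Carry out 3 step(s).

f(x) = e^x - x² - 2
Initial interval: [0.95, 2.25]

Iteration 1:
  c_1 = (0.950000 + 2.250000)/2 = 1.600000
  f(c_1) = f(1.600000) = 0.393032
  f(a) × f(c) < 0, new interval: [0.950000, 1.600000]
Iteration 2:
  c_2 = (0.950000 + 1.600000)/2 = 1.275000
  f(c_2) = f(1.275000) = -0.046924
  f(a) × f(c) ≥ 0, new interval: [1.275000, 1.600000]
Iteration 3:
  c_3 = (1.275000 + 1.600000)/2 = 1.437500
  f(c_3) = f(1.437500) = 0.143751
  f(a) × f(c) < 0, new interval: [1.275000, 1.437500]

After 3 iteration(s), the approximation is c_3 = 1.437500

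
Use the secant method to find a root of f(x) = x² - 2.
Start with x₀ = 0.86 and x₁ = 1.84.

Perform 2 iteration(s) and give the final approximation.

f(x) = x² - 2
x₀ = 0.86, x₁ = 1.84

Secant formula: x_{n+1} = x_n - f(x_n)(x_n - x_{n-1})/(f(x_n) - f(x_{n-1}))

Iteration 1:
  f(0.860000) = -1.260400
  f(1.840000) = 1.385600
  x_2 = 1.840000 - 1.385600×(1.840000 - 0.860000)/(1.385600 - (-1.260400))
       = 1.326815
Iteration 2:
  f(1.840000) = 1.385600
  f(1.326815) = -0.239562
  x_3 = 1.326815 - (-0.239562)×(1.326815 - 1.840000)/(-0.239562 - 1.385600)
       = 1.402463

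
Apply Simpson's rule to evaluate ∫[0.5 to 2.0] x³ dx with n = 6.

f(x) = x³
a = 0.5, b = 2.0, n = 6
h = (b - a)/n = 0.250000

Simpson's rule: (h/3)[f(x₀) + 4f(x₁) + 2f(x₂) + ... + f(xₙ)]

x_0 = 0.5000, f(x_0) = 0.125000, coefficient = 1
x_1 = 0.7500, f(x_1) = 0.421875, coefficient = 4
x_2 = 1.0000, f(x_2) = 1.000000, coefficient = 2
x_3 = 1.2500, f(x_3) = 1.953125, coefficient = 4
x_4 = 1.5000, f(x_4) = 3.375000, coefficient = 2
x_5 = 1.7500, f(x_5) = 5.359375, coefficient = 4
x_6 = 2.0000, f(x_6) = 8.000000, coefficient = 1

I ≈ (0.250000/3) × 47.812500 = 3.984375
Exact value: 3.984375
Error: 0.000000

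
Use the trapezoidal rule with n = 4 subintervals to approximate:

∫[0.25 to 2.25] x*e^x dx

f(x) = x*e^x
a = 0.25, b = 2.25, n = 4
h = (b - a)/n = 0.500000

Trapezoidal rule: (h/2)[f(x₀) + 2f(x₁) + 2f(x₂) + ... + f(xₙ)]

x_0 = 0.2500, f(x_0) = 0.321006, coefficient = 1
x_1 = 0.7500, f(x_1) = 1.587750, coefficient = 2
x_2 = 1.2500, f(x_2) = 4.362929, coefficient = 2
x_3 = 1.7500, f(x_3) = 10.070555, coefficient = 2
x_4 = 2.2500, f(x_4) = 21.347406, coefficient = 1

I ≈ (0.500000/2) × 53.710879 = 13.427720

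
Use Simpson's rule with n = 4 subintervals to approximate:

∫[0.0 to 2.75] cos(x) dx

f(x) = cos(x)
a = 0.0, b = 2.75, n = 4
h = (b - a)/n = 0.687500

Simpson's rule: (h/3)[f(x₀) + 4f(x₁) + 2f(x₂) + ... + f(xₙ)]

x_0 = 0.0000, f(x_0) = 1.000000, coefficient = 1
x_1 = 0.6875, f(x_1) = 0.772835, coefficient = 4
x_2 = 1.3750, f(x_2) = 0.194548, coefficient = 2
x_3 = 2.0625, f(x_3) = -0.472128, coefficient = 4
x_4 = 2.7500, f(x_4) = -0.924302, coefficient = 1

I ≈ (0.687500/3) × 1.667619 = 0.382163
Exact value: 0.381661
Error: 0.000502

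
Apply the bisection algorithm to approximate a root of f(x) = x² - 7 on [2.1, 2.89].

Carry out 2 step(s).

f(x) = x² - 7
Initial interval: [2.1, 2.89]

Iteration 1:
  c_1 = (2.100000 + 2.890000)/2 = 2.495000
  f(c_1) = f(2.495000) = -0.774975
  f(a) × f(c) ≥ 0, new interval: [2.495000, 2.890000]
Iteration 2:
  c_2 = (2.495000 + 2.890000)/2 = 2.692500
  f(c_2) = f(2.692500) = 0.249556
  f(a) × f(c) < 0, new interval: [2.495000, 2.692500]

After 2 iteration(s), the approximation is c_2 = 2.692500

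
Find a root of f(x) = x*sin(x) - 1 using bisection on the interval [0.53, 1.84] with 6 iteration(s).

f(x) = x*sin(x) - 1
Initial interval: [0.53, 1.84]

Iteration 1:
  c_1 = (0.530000 + 1.840000)/2 = 1.185000
  f(c_1) = f(1.185000) = 0.097901
  f(a) × f(c) < 0, new interval: [0.530000, 1.185000]
Iteration 2:
  c_2 = (0.530000 + 1.185000)/2 = 0.857500
  f(c_2) = f(0.857500) = -0.351551
  f(a) × f(c) ≥ 0, new interval: [0.857500, 1.185000]
Iteration 3:
  c_3 = (0.857500 + 1.185000)/2 = 1.021250
  f(c_3) = f(1.021250) = -0.129117
  f(a) × f(c) ≥ 0, new interval: [1.021250, 1.185000]
Iteration 4:
  c_4 = (1.021250 + 1.185000)/2 = 1.103125
  f(c_4) = f(1.103125) = -0.015328
  f(a) × f(c) ≥ 0, new interval: [1.103125, 1.185000]
Iteration 5:
  c_5 = (1.103125 + 1.185000)/2 = 1.144062
  f(c_5) = f(1.144062) = 0.041466
  f(a) × f(c) < 0, new interval: [1.103125, 1.144062]
Iteration 6:
  c_6 = (1.103125 + 1.144062)/2 = 1.123594
  f(c_6) = f(1.123594) = 0.013100
  f(a) × f(c) < 0, new interval: [1.103125, 1.123594]

After 6 iteration(s), the approximation is c_6 = 1.123594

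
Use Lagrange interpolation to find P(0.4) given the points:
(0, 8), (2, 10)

Lagrange interpolation formula:
P(x) = Σ yᵢ × Lᵢ(x)
where Lᵢ(x) = Π_{j≠i} (x - xⱼ)/(xᵢ - xⱼ)

L_0(0.4) = (0.4 - 2)/(0 - 2) = 0.800000
L_1(0.4) = (0.4 - 0)/(2 - 0) = 0.200000

P(0.4) = 8×L_0(0.4) + 10×L_1(0.4)
P(0.4) = 8.400000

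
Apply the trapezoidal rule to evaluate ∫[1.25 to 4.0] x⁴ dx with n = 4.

f(x) = x⁴
a = 1.25, b = 4.0, n = 4
h = (b - a)/n = 0.687500

Trapezoidal rule: (h/2)[f(x₀) + 2f(x₁) + 2f(x₂) + ... + f(xₙ)]

x_0 = 1.2500, f(x_0) = 2.441406, coefficient = 1
x_1 = 1.9375, f(x_1) = 14.091812, coefficient = 2
x_2 = 2.6250, f(x_2) = 47.480713, coefficient = 2
x_3 = 3.3125, f(x_3) = 120.399185, coefficient = 2
x_4 = 4.0000, f(x_4) = 256.000000, coefficient = 1

I ≈ (0.687500/2) × 622.384827 = 213.944784
Exact value: 204.189648
Error: 9.755136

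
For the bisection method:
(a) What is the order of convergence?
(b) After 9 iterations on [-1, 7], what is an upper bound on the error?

(a) Bisection has linear (order 1) convergence; the error is halved each step.

(b) Error bound = (b-a)/2^n = (7 - (-1))/2^{9}
    = 8/2^{9}

(a) 1 (linear); (b) error ≤ 1.56e-02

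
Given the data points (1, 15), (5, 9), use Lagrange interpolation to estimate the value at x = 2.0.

Lagrange interpolation formula:
P(x) = Σ yᵢ × Lᵢ(x)
where Lᵢ(x) = Π_{j≠i} (x - xⱼ)/(xᵢ - xⱼ)

L_0(2.0) = (2.0 - 5)/(1 - 5) = 0.750000
L_1(2.0) = (2.0 - 1)/(5 - 1) = 0.250000

P(2.0) = 15×L_0(2.0) + 9×L_1(2.0)
P(2.0) = 13.500000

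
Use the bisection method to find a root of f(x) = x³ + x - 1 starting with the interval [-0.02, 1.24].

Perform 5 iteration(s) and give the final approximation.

f(x) = x³ + x - 1
Initial interval: [-0.02, 1.24]

Iteration 1:
  c_1 = (-0.020000 + 1.240000)/2 = 0.610000
  f(c_1) = f(0.610000) = -0.163019
  f(a) × f(c) ≥ 0, new interval: [0.610000, 1.240000]
Iteration 2:
  c_2 = (0.610000 + 1.240000)/2 = 0.925000
  f(c_2) = f(0.925000) = 0.716453
  f(a) × f(c) < 0, new interval: [0.610000, 0.925000]
Iteration 3:
  c_3 = (0.610000 + 0.925000)/2 = 0.767500
  f(c_3) = f(0.767500) = 0.219601
  f(a) × f(c) < 0, new interval: [0.610000, 0.767500]
Iteration 4:
  c_4 = (0.610000 + 0.767500)/2 = 0.688750
  f(c_4) = f(0.688750) = 0.015477
  f(a) × f(c) < 0, new interval: [0.610000, 0.688750]
Iteration 5:
  c_5 = (0.610000 + 0.688750)/2 = 0.649375
  f(c_5) = f(0.649375) = -0.076791
  f(a) × f(c) ≥ 0, new interval: [0.649375, 0.688750]

After 5 iteration(s), the approximation is c_5 = 0.649375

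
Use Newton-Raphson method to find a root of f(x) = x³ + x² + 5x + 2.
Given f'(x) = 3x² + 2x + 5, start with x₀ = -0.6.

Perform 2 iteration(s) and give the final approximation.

f(x) = x³ + x² + 5x + 2
f'(x) = 3x² + 2x + 5
x₀ = -0.6

Newton-Raphson formula: x_{n+1} = x_n - f(x_n)/f'(x_n)

Iteration 1:
  f(-0.600000) = -0.856000
  f'(-0.600000) = 4.880000
  x_1 = -0.600000 - (-0.856000)/4.880000 = -0.424590
Iteration 2:
  f(-0.424590) = -0.019218
  f'(-0.424590) = 4.691650
  x_2 = -0.424590 - (-0.019218)/4.691650 = -0.420494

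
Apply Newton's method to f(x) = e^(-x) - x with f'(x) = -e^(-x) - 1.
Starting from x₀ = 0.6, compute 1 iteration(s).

f(x) = e^(-x) - x
f'(x) = -e^(-x) - 1
x₀ = 0.6

Newton-Raphson formula: x_{n+1} = x_n - f(x_n)/f'(x_n)

Iteration 1:
  f(0.600000) = -0.051188
  f'(0.600000) = -1.548812
  x_1 = 0.600000 - (-0.051188)/(-1.548812) = 0.566950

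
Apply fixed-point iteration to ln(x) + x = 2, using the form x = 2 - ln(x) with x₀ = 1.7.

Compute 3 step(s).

Equation: ln(x) + x = 2
Fixed-point form: x = 2 - ln(x)
x₀ = 1.7

x_1 = g(1.700000) = 1.469372
x_2 = g(1.469372) = 1.615165
x_3 = g(1.615165) = 1.520563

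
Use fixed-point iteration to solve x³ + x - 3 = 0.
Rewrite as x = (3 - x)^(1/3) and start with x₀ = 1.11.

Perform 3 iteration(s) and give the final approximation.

Equation: x³ + x - 3 = 0
Fixed-point form: x = (3 - x)^(1/3)
x₀ = 1.11

x_1 = g(1.110000) = 1.236386
x_2 = g(1.236386) = 1.208188
x_3 = g(1.208188) = 1.214593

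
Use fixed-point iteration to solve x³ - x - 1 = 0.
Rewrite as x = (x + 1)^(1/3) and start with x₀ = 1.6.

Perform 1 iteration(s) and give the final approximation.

Equation: x³ - x - 1 = 0
Fixed-point form: x = (x + 1)^(1/3)
x₀ = 1.6

x_1 = g(1.600000) = 1.375069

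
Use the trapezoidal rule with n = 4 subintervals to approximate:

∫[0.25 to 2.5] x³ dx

f(x) = x³
a = 0.25, b = 2.5, n = 4
h = (b - a)/n = 0.562500

Trapezoidal rule: (h/2)[f(x₀) + 2f(x₁) + 2f(x₂) + ... + f(xₙ)]

x_0 = 0.2500, f(x_0) = 0.015625, coefficient = 1
x_1 = 0.8125, f(x_1) = 0.536377, coefficient = 2
x_2 = 1.3750, f(x_2) = 2.599609, coefficient = 2
x_3 = 1.9375, f(x_3) = 7.273193, coefficient = 2
x_4 = 2.5000, f(x_4) = 15.625000, coefficient = 1

I ≈ (0.562500/2) × 36.458984 = 10.254089
Exact value: 9.764648
Error: 0.489441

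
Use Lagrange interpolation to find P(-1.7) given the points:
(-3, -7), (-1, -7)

Lagrange interpolation formula:
P(x) = Σ yᵢ × Lᵢ(x)
where Lᵢ(x) = Π_{j≠i} (x - xⱼ)/(xᵢ - xⱼ)

L_0(-1.7) = (-1.7 - (-1))/(-3 - (-1)) = 0.350000
L_1(-1.7) = (-1.7 - (-3))/(-1 - (-3)) = 0.650000

P(-1.7) = (-7)×L_0(-1.7) + (-7)×L_1(-1.7)
P(-1.7) = -7.000000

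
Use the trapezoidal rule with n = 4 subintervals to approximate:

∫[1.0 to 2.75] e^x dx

f(x) = e^x
a = 1.0, b = 2.75, n = 4
h = (b - a)/n = 0.437500

Trapezoidal rule: (h/2)[f(x₀) + 2f(x₁) + 2f(x₂) + ... + f(xₙ)]

x_0 = 1.0000, f(x_0) = 2.718282, coefficient = 1
x_1 = 1.4375, f(x_1) = 4.210157, coefficient = 2
x_2 = 1.8750, f(x_2) = 6.520819, coefficient = 2
x_3 = 2.3125, f(x_3) = 10.099642, coefficient = 2
x_4 = 2.7500, f(x_4) = 15.642632, coefficient = 1

I ≈ (0.437500/2) × 60.022151 = 13.129846
Exact value: 12.924350
Error: 0.205495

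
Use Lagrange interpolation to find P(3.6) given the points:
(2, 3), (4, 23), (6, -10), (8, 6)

Lagrange interpolation formula:
P(x) = Σ yᵢ × Lᵢ(x)
where Lᵢ(x) = Π_{j≠i} (x - xⱼ)/(xᵢ - xⱼ)

L_0(3.6) = (3.6 - 4)/(2 - 4) × (3.6 - 6)/(2 - 6) × (3.6 - 8)/(2 - 8) = 0.088000
L_1(3.6) = (3.6 - 2)/(4 - 2) × (3.6 - 6)/(4 - 6) × (3.6 - 8)/(4 - 8) = 1.056000
L_2(3.6) = (3.6 - 2)/(6 - 2) × (3.6 - 4)/(6 - 4) × (3.6 - 8)/(6 - 8) = -0.176000
L_3(3.6) = (3.6 - 2)/(8 - 2) × (3.6 - 4)/(8 - 4) × (3.6 - 6)/(8 - 6) = 0.032000

P(3.6) = 3×L_0(3.6) + 23×L_1(3.6) + (-10)×L_2(3.6) + 6×L_3(3.6)
P(3.6) = 26.504000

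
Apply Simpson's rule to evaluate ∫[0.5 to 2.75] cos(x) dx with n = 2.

f(x) = cos(x)
a = 0.5, b = 2.75, n = 2
h = (b - a)/n = 1.125000

Simpson's rule: (h/3)[f(x₀) + 4f(x₁) + 2f(x₂) + ... + f(xₙ)]

x_0 = 0.5000, f(x_0) = 0.877583, coefficient = 1
x_1 = 1.6250, f(x_1) = -0.054177, coefficient = 4
x_2 = 2.7500, f(x_2) = -0.924302, coefficient = 1

I ≈ (1.125000/3) × -0.263428 = -0.098786
Exact value: -0.097765
Error: 0.001021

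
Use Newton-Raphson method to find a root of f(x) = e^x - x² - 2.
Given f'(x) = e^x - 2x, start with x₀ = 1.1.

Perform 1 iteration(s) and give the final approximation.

f(x) = e^x - x² - 2
f'(x) = e^x - 2x
x₀ = 1.1

Newton-Raphson formula: x_{n+1} = x_n - f(x_n)/f'(x_n)

Iteration 1:
  f(1.100000) = -0.205834
  f'(1.100000) = 0.804166
  x_1 = 1.100000 - (-0.205834)/0.804166 = 1.355960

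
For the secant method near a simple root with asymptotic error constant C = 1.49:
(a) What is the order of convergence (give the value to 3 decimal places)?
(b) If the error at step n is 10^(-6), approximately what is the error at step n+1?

(a) Secant method has superlinear convergence with order φ = (1+√5)/2 ≈ 1.618.
    This means |e_{n+1}| ≈ C|e_n|^1.618.

(b) With |e_n| = 10^(-6) and C = 1.49:
    |e_{n+1}| ≈ 1.49 × (10^(-6))^1.618 = 1.49 × 10^(-9.71)

(a) ≈ 1.618 (golden ratio); (b) |e_{n+1}| ≈ 2.917e-10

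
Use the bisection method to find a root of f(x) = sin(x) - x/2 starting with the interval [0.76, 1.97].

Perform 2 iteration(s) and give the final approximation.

f(x) = sin(x) - x/2
Initial interval: [0.76, 1.97]

Iteration 1:
  c_1 = (0.760000 + 1.970000)/2 = 1.365000
  f(c_1) = f(1.365000) = 0.296399
  f(a) × f(c) ≥ 0, new interval: [1.365000, 1.970000]
Iteration 2:
  c_2 = (1.365000 + 1.970000)/2 = 1.667500
  f(c_2) = f(1.667500) = 0.161578
  f(a) × f(c) ≥ 0, new interval: [1.667500, 1.970000]

After 2 iteration(s), the approximation is c_2 = 1.667500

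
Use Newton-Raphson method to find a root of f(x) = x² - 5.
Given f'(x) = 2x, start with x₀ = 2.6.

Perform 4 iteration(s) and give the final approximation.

f(x) = x² - 5
f'(x) = 2x
x₀ = 2.6

Newton-Raphson formula: x_{n+1} = x_n - f(x_n)/f'(x_n)

Iteration 1:
  f(2.600000) = 1.760000
  f'(2.600000) = 5.200000
  x_1 = 2.600000 - 1.760000/5.200000 = 2.261538
Iteration 2:
  f(2.261538) = 0.114556
  f'(2.261538) = 4.523077
  x_2 = 2.261538 - 0.114556/4.523077 = 2.236211
Iteration 3:
  f(2.236211) = 0.000641
  f'(2.236211) = 4.472423
  x_3 = 2.236211 - 0.000641/4.472423 = 2.236068
Iteration 4:
  f(2.236068) = 0.000000
  f'(2.236068) = 4.472136
  x_4 = 2.236068 - 0.000000/4.472136 = 2.236068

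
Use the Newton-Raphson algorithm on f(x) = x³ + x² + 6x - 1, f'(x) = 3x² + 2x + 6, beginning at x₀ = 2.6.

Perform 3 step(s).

f(x) = x³ + x² + 6x - 1
f'(x) = 3x² + 2x + 6
x₀ = 2.6

Newton-Raphson formula: x_{n+1} = x_n - f(x_n)/f'(x_n)

Iteration 1:
  f(2.600000) = 38.936000
  f'(2.600000) = 31.480000
  x_1 = 2.600000 - 38.936000/31.480000 = 1.363151
Iteration 2:
  f(1.363151) = 11.570070
  f'(1.363151) = 14.300846
  x_2 = 1.363151 - 11.570070/14.300846 = 0.554103
Iteration 3:
  f(0.554103) = 2.801776
  f'(0.554103) = 8.029298
  x_3 = 0.554103 - 2.801776/8.029298 = 0.205159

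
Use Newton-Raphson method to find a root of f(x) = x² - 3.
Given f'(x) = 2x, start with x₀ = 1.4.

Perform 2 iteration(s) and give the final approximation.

f(x) = x² - 3
f'(x) = 2x
x₀ = 1.4

Newton-Raphson formula: x_{n+1} = x_n - f(x_n)/f'(x_n)

Iteration 1:
  f(1.400000) = -1.040000
  f'(1.400000) = 2.800000
  x_1 = 1.400000 - (-1.040000)/2.800000 = 1.771429
Iteration 2:
  f(1.771429) = 0.137959
  f'(1.771429) = 3.542857
  x_2 = 1.771429 - 0.137959/3.542857 = 1.732488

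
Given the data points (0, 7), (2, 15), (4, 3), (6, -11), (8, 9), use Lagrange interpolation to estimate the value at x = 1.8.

Lagrange interpolation formula:
P(x) = Σ yᵢ × Lᵢ(x)
where Lᵢ(x) = Π_{j≠i} (x - xⱼ)/(xᵢ - xⱼ)

L_0(1.8) = (1.8 - 2)/(0 - 2) × (1.8 - 4)/(0 - 4) × (1.8 - 6)/(0 - 6) × (1.8 - 8)/(0 - 8) = 0.029837
L_1(1.8) = (1.8 - 0)/(2 - 0) × (1.8 - 4)/(2 - 4) × (1.8 - 6)/(2 - 6) × (1.8 - 8)/(2 - 8) = 1.074150
L_2(1.8) = (1.8 - 0)/(4 - 0) × (1.8 - 2)/(4 - 2) × (1.8 - 6)/(4 - 6) × (1.8 - 8)/(4 - 8) = -0.146475
L_3(1.8) = (1.8 - 0)/(6 - 0) × (1.8 - 2)/(6 - 2) × (1.8 - 4)/(6 - 4) × (1.8 - 8)/(6 - 8) = 0.051150
L_4(1.8) = (1.8 - 0)/(8 - 0) × (1.8 - 2)/(8 - 2) × (1.8 - 4)/(8 - 4) × (1.8 - 6)/(8 - 6) = -0.008662

P(1.8) = 7×L_0(1.8) + 15×L_1(1.8) + 3×L_2(1.8) + (-11)×L_3(1.8) + 9×L_4(1.8)
P(1.8) = 15.241075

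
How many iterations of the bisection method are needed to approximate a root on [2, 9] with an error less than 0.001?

We need (b-a)/2^n ≤ 0.001
(9 - 2)/2^n ≤ 0.001
7/2^n ≤ 0.001
2^n ≥ 7000
n ≥ log₂(7000) = 12.77
n ≥ 13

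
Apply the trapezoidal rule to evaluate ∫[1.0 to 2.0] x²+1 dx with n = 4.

f(x) = x²+1
a = 1.0, b = 2.0, n = 4
h = (b - a)/n = 0.250000

Trapezoidal rule: (h/2)[f(x₀) + 2f(x₁) + 2f(x₂) + ... + f(xₙ)]

x_0 = 1.0000, f(x_0) = 2.000000, coefficient = 1
x_1 = 1.2500, f(x_1) = 2.562500, coefficient = 2
x_2 = 1.5000, f(x_2) = 3.250000, coefficient = 2
x_3 = 1.7500, f(x_3) = 4.062500, coefficient = 2
x_4 = 2.0000, f(x_4) = 5.000000, coefficient = 1

I ≈ (0.250000/2) × 26.750000 = 3.343750
Exact value: 3.333333
Error: 0.010417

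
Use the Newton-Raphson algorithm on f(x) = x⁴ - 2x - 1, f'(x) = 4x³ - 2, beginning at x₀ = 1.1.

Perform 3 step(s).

f(x) = x⁴ - 2x - 1
f'(x) = 4x³ - 2
x₀ = 1.1

Newton-Raphson formula: x_{n+1} = x_n - f(x_n)/f'(x_n)

Iteration 1:
  f(1.100000) = -1.735900
  f'(1.100000) = 3.324000
  x_1 = 1.100000 - (-1.735900)/3.324000 = 1.622232
Iteration 2:
  f(1.622232) = 2.681051
  f'(1.622232) = 15.076509
  x_2 = 1.622232 - 2.681051/15.076509 = 1.444403
Iteration 3:
  f(1.444403) = 0.463837
  f'(1.444403) = 10.053820
  x_3 = 1.444403 - 0.463837/10.053820 = 1.398267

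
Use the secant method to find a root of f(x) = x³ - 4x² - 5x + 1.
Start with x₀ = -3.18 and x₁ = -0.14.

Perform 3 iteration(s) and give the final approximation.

f(x) = x³ - 4x² - 5x + 1
x₀ = -3.18, x₁ = -0.14

Secant formula: x_{n+1} = x_n - f(x_n)(x_n - x_{n-1})/(f(x_n) - f(x_{n-1}))

Iteration 1:
  f(-3.180000) = -55.707032
  f(-0.140000) = 1.618856
  x_2 = -0.140000 - 1.618856×(-0.140000 - (-3.180000))/(1.618856 - (-55.707032))
       = -0.225848
Iteration 2:
  f(-0.140000) = 1.618856
  f(-0.225848) = 1.913691
  x_3 = -0.225848 - 1.913691×(-0.225848 - (-0.140000))/(1.913691 - 1.618856)
       = 0.331368
Iteration 3:
  f(-0.225848) = 1.913691
  f(0.331368) = -1.059670
  x_4 = 0.331368 - (-1.059670)×(0.331368 - (-0.225848))/(-1.059670 - 1.913691)
       = 0.132783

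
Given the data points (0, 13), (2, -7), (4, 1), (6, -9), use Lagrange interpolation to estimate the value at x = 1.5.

Lagrange interpolation formula:
P(x) = Σ yᵢ × Lᵢ(x)
where Lᵢ(x) = Π_{j≠i} (x - xⱼ)/(xᵢ - xⱼ)

L_0(1.5) = (1.5 - 2)/(0 - 2) × (1.5 - 4)/(0 - 4) × (1.5 - 6)/(0 - 6) = 0.117188
L_1(1.5) = (1.5 - 0)/(2 - 0) × (1.5 - 4)/(2 - 4) × (1.5 - 6)/(2 - 6) = 1.054688
L_2(1.5) = (1.5 - 0)/(4 - 0) × (1.5 - 2)/(4 - 2) × (1.5 - 6)/(4 - 6) = -0.210938
L_3(1.5) = (1.5 - 0)/(6 - 0) × (1.5 - 2)/(6 - 2) × (1.5 - 4)/(6 - 4) = 0.039062

P(1.5) = 13×L_0(1.5) + (-7)×L_1(1.5) + 1×L_2(1.5) + (-9)×L_3(1.5)
P(1.5) = -6.421875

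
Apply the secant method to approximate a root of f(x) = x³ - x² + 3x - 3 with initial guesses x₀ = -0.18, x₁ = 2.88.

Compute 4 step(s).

f(x) = x³ - x² + 3x - 3
x₀ = -0.18, x₁ = 2.88

Secant formula: x_{n+1} = x_n - f(x_n)(x_n - x_{n-1})/(f(x_n) - f(x_{n-1}))

Iteration 1:
  f(-0.180000) = -3.578232
  f(2.880000) = 21.233472
  x_2 = 2.880000 - 21.233472×(2.880000 - (-0.180000))/(21.233472 - (-3.578232))
       = 0.261299
Iteration 2:
  f(2.880000) = 21.233472
  f(0.261299) = -2.266538
  x_3 = 0.261299 - (-2.266538)×(0.261299 - 2.880000)/(-2.266538 - 21.233472)
       = 0.513869
Iteration 3:
  f(0.261299) = -2.266538
  f(0.513869) = -1.586762
  x_4 = 0.513869 - (-1.586762)×(0.513869 - 0.261299)/(-1.586762 - (-2.266538))
       = 1.103427
Iteration 4:
  f(0.513869) = -1.586762
  f(1.103427) = 0.436207
  x_5 = 1.103427 - 0.436207×(1.103427 - 0.513869)/(0.436207 - (-1.586762))
       = 0.976302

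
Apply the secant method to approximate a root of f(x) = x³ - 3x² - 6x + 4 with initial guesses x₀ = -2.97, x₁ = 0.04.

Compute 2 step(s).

f(x) = x³ - 3x² - 6x + 4
x₀ = -2.97, x₁ = 0.04

Secant formula: x_{n+1} = x_n - f(x_n)(x_n - x_{n-1})/(f(x_n) - f(x_{n-1}))

Iteration 1:
  f(-2.970000) = -30.840773
  f(0.040000) = 3.755264
  x_2 = 0.040000 - 3.755264×(0.040000 - (-2.970000))/(3.755264 - (-30.840773))
       = -0.286724
Iteration 2:
  f(0.040000) = 3.755264
  f(-0.286724) = 5.450139
  x_3 = -0.286724 - 5.450139×(-0.286724 - 0.040000)/(5.450139 - 3.755264)
       = 0.763908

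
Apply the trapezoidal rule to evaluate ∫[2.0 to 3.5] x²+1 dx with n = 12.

f(x) = x²+1
a = 2.0, b = 3.5, n = 12
h = (b - a)/n = 0.125000

Trapezoidal rule: (h/2)[f(x₀) + 2f(x₁) + 2f(x₂) + ... + f(xₙ)]

x_0 = 2.0000, f(x_0) = 5.000000, coefficient = 1
x_1 = 2.1250, f(x_1) = 5.515625, coefficient = 2
x_2 = 2.2500, f(x_2) = 6.062500, coefficient = 2
x_3 = 2.3750, f(x_3) = 6.640625, coefficient = 2
x_4 = 2.5000, f(x_4) = 7.250000, coefficient = 2
x_5 = 2.6250, f(x_5) = 7.890625, coefficient = 2
x_6 = 2.7500, f(x_6) = 8.562500, coefficient = 2
x_7 = 2.8750, f(x_7) = 9.265625, coefficient = 2
x_8 = 3.0000, f(x_8) = 10.000000, coefficient = 2
x_9 = 3.1250, f(x_9) = 10.765625, coefficient = 2
x_10 = 3.2500, f(x_10) = 11.562500, coefficient = 2
x_11 = 3.3750, f(x_11) = 12.390625, coefficient = 2
x_12 = 3.5000, f(x_12) = 13.250000, coefficient = 1

I ≈ (0.125000/2) × 210.062500 = 13.128906
Exact value: 13.125000
Error: 0.003906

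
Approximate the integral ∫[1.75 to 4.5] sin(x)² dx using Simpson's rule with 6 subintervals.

f(x) = sin(x)²
a = 1.75, b = 4.5, n = 6
h = (b - a)/n = 0.458333

Simpson's rule: (h/3)[f(x₀) + 4f(x₁) + 2f(x₂) + ... + f(xₙ)]

x_0 = 1.7500, f(x_0) = 0.968228, coefficient = 1
x_1 = 2.2083, f(x_1) = 0.645715, coefficient = 4
x_2 = 2.6667, f(x_2) = 0.209098, coefficient = 2
x_3 = 3.1250, f(x_3) = 0.000275, coefficient = 4
x_4 = 3.5833, f(x_4) = 0.182768, coefficient = 2
x_5 = 4.0417, f(x_5) = 0.613673, coefficient = 4
x_6 = 4.5000, f(x_6) = 0.955565, coefficient = 1

I ≈ (0.458333/3) × 7.746181 = 1.183444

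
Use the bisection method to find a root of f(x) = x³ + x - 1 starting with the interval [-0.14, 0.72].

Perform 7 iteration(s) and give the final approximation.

f(x) = x³ + x - 1
Initial interval: [-0.14, 0.72]

Iteration 1:
  c_1 = (-0.140000 + 0.720000)/2 = 0.290000
  f(c_1) = f(0.290000) = -0.685611
  f(a) × f(c) ≥ 0, new interval: [0.290000, 0.720000]
Iteration 2:
  c_2 = (0.290000 + 0.720000)/2 = 0.505000
  f(c_2) = f(0.505000) = -0.366212
  f(a) × f(c) ≥ 0, new interval: [0.505000, 0.720000]
Iteration 3:
  c_3 = (0.505000 + 0.720000)/2 = 0.612500
  f(c_3) = f(0.612500) = -0.157717
  f(a) × f(c) ≥ 0, new interval: [0.612500, 0.720000]
Iteration 4:
  c_4 = (0.612500 + 0.720000)/2 = 0.666250
  f(c_4) = f(0.666250) = -0.038009
  f(a) × f(c) ≥ 0, new interval: [0.666250, 0.720000]
Iteration 5:
  c_5 = (0.666250 + 0.720000)/2 = 0.693125
  f(c_5) = f(0.693125) = 0.026118
  f(a) × f(c) < 0, new interval: [0.666250, 0.693125]
Iteration 6:
  c_6 = (0.666250 + 0.693125)/2 = 0.679688
  f(c_6) = f(0.679688) = -0.006314
  f(a) × f(c) ≥ 0, new interval: [0.679688, 0.693125]
Iteration 7:
  c_7 = (0.679688 + 0.693125)/2 = 0.686406
  f(c_7) = f(0.686406) = 0.009809
  f(a) × f(c) < 0, new interval: [0.679688, 0.686406]

After 7 iteration(s), the approximation is c_7 = 0.686406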